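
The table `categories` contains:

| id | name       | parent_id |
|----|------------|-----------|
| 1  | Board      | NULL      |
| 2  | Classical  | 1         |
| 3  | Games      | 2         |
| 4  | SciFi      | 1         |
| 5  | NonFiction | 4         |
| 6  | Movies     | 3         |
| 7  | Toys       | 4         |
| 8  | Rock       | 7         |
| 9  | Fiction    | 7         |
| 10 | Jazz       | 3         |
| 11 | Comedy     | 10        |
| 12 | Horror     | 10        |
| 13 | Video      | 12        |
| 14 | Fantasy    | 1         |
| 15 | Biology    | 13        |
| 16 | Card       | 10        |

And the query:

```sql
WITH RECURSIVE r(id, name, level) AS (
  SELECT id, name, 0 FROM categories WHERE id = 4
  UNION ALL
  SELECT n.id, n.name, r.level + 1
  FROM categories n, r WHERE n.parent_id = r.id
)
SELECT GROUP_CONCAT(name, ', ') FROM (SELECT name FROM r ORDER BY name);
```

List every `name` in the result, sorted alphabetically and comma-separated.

Base: id=4 (SciFi) at level 0.
Iteration 1: rows with parent_id in {4} -> NonFiction (id 5, level 1), Toys (id 7, level 1).
Iteration 2: rows with parent_id in {5,7} -> Rock (id 8, level 2), Fiction (id 9, level 2).
Iteration 3: no rows with parent_id in {8,9}; recursion stops.

Fiction, NonFiction, Rock, SciFi, Toys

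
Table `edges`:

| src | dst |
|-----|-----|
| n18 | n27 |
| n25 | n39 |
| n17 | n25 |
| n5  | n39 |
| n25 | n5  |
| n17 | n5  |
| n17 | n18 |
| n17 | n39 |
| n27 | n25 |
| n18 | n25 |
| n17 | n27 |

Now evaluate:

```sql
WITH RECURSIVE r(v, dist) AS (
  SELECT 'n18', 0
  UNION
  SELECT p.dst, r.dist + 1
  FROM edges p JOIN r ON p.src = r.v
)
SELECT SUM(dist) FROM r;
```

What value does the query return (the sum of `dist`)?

Base: (n18, dist=0).
Iteration 1: edges from {n18} -> (n25, dist=1), (n27, dist=1).
Iteration 2: edges from {n25,n27} -> (n25, dist=2), (n39, dist=2), (n5, dist=2).
Iteration 3: edges from {n25,n39,n5} -> (n39, dist=3), (n5, dist=3). [UNION drops 1 duplicate row(s)]
Iteration 4: edges from {n39,n5} -> (n39, dist=4).
Iteration 5: no outgoing edges from {n39}; recursion stops.
SUM(dist) = 0 + 1 + 1 + 2 + 2 + 2 + 3 + 3 + 4 = 18.

18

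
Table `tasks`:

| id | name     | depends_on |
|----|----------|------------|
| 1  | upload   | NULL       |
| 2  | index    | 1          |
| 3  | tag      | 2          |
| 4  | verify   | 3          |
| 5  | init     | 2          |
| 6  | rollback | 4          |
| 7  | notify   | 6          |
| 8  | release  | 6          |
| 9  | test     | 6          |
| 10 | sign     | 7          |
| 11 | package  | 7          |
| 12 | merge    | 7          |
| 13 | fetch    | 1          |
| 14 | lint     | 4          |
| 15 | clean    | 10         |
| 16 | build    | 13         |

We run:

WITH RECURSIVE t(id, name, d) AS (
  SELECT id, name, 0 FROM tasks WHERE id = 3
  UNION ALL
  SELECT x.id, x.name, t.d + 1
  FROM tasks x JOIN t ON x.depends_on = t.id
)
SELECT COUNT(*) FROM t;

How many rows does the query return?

Base: id=3 (tag) at d 0.
Iteration 1: rows with depends_on in {3} -> verify (id 4, d 1).
Iteration 2: rows with depends_on in {4} -> rollback (id 6, d 2), lint (id 14, d 2).
Iteration 3: rows with depends_on in {6,14} -> notify (id 7, d 3), release (id 8, d 3), test (id 9, d 3).
Iteration 4: rows with depends_on in {7,8,9} -> sign (id 10, d 4), package (id 11, d 4), merge (id 12, d 4).
Iteration 5: rows with depends_on in {10,11,12} -> clean (id 15, d 5).
Iteration 6: no rows with depends_on in {15}; recursion stops.
Total rows emitted: 11.

11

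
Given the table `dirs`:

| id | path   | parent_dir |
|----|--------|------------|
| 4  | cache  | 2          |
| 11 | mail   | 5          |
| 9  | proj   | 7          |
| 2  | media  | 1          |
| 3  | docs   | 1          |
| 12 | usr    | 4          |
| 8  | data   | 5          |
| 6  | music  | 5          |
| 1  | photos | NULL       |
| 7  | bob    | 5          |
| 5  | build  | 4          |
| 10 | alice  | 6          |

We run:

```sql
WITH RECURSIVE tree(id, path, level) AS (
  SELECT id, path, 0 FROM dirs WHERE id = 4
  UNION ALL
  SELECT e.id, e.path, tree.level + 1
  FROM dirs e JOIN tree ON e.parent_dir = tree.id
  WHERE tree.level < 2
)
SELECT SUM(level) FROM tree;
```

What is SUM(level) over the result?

10

Base: id=4 (cache) at level 0.
Iteration 1: rows with parent_dir in {4} -> build (id 5, level 1), usr (id 12, level 1).
Iteration 2: rows with parent_dir in {5,12} -> music (id 6, level 2), bob (id 7, level 2), data (id 8, level 2), mail (id 11, level 2).
Iteration 3: level < 2 fails for all current rows; recursion stops.
SUM(level) = 0 + 1 + 1 + 2 + 2 + 2 + 2 = 10.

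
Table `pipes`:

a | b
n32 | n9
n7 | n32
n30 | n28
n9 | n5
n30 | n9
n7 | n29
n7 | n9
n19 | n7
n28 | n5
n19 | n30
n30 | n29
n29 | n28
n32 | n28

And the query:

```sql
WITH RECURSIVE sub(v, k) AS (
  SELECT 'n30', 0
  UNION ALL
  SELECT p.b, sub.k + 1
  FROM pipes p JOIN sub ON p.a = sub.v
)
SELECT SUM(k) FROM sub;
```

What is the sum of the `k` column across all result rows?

12

Base: (n30, k=0).
Iteration 1: edges from {n30} -> (n28, k=1), (n29, k=1), (n9, k=1).
Iteration 2: edges from {n28,n29,n9} -> (n28, k=2), (n5, k=2) x2. [UNION ALL keeps all 3 new rows, including repeats]
Iteration 3: edges from {n28,n5} -> (n5, k=3).
Iteration 4: no outgoing edges from {n5}; recursion stops.
SUM(k) = 0 + 1 + 1 + 1 + 2 + 2 + 2 + 3 = 12.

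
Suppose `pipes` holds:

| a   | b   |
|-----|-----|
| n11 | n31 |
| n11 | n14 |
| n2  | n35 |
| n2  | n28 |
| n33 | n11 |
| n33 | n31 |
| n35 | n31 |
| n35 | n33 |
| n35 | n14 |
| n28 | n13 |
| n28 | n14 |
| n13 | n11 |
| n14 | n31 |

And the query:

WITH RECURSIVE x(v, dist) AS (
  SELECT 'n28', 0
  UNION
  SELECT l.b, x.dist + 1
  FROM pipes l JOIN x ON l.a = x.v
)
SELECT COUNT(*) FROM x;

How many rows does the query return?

8

Base: (n28, dist=0).
Iteration 1: edges from {n28} -> (n13, dist=1), (n14, dist=1).
Iteration 2: edges from {n13,n14} -> (n11, dist=2), (n31, dist=2).
Iteration 3: edges from {n11,n31} -> (n14, dist=3), (n31, dist=3).
Iteration 4: edges from {n14,n31} -> (n31, dist=4).
Iteration 5: no outgoing edges from {n31}; recursion stops.
Total rows emitted: 8.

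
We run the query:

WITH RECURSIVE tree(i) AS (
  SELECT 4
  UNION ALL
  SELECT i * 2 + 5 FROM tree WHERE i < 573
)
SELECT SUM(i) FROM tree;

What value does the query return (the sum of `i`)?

2255

Base: i=4.
Iteration 1: 4 < 573 holds -> i = 4 * 2 + 5 = 13.
Iteration 2: 13 < 573 holds -> i = 13 * 2 + 5 = 31.
Iteration 3: 31 < 573 holds -> i = 31 * 2 + 5 = 67.
Iteration 4: 67 < 573 holds -> i = 67 * 2 + 5 = 139.
Iteration 5: 139 < 573 holds -> i = 139 * 2 + 5 = 283.
Iteration 6: 283 < 573 holds -> i = 283 * 2 + 5 = 571.
Iteration 7: 571 < 573 holds -> i = 571 * 2 + 5 = 1147.
Iteration 8: 1147 < 573 fails; recursion stops.
SUM(i) = 4 + 13 + 31 + 67 + 139 + 283 + 571 + 1147 = 2255.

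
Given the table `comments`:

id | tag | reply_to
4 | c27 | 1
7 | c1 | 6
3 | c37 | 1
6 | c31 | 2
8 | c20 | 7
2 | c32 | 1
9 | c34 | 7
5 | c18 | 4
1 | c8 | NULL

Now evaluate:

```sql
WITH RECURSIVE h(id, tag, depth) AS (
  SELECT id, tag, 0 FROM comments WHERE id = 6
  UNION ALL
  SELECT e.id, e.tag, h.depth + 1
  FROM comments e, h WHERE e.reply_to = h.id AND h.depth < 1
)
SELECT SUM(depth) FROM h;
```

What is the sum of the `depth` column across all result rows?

Base: id=6 (c31) at depth 0.
Iteration 1: rows with reply_to in {6} -> c1 (id 7, depth 1).
Iteration 2: depth < 1 fails for all current rows; recursion stops.
SUM(depth) = 0 + 1 = 1.

1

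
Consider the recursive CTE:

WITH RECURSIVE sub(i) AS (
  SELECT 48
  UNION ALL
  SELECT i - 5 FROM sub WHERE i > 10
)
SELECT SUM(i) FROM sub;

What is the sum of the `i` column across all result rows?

Base: i=48.
Iteration 1: 48 > 10 holds -> i = 48 - 5 = 43.
Iteration 2: 43 > 10 holds -> i = 43 - 5 = 38.
Iteration 3: 38 > 10 holds -> i = 38 - 5 = 33.
Iteration 4: 33 > 10 holds -> i = 33 - 5 = 28.
Iteration 5: 28 > 10 holds -> i = 28 - 5 = 23.
Iteration 6: 23 > 10 holds -> i = 23 - 5 = 18.
Iteration 7: 18 > 10 holds -> i = 18 - 5 = 13.
Iteration 8: 13 > 10 holds -> i = 13 - 5 = 8.
Iteration 9: 8 > 10 fails; recursion stops.
SUM(i) = 48 + 43 + 38 + 33 + 28 + 23 + 18 + 13 + 8 = 252.

252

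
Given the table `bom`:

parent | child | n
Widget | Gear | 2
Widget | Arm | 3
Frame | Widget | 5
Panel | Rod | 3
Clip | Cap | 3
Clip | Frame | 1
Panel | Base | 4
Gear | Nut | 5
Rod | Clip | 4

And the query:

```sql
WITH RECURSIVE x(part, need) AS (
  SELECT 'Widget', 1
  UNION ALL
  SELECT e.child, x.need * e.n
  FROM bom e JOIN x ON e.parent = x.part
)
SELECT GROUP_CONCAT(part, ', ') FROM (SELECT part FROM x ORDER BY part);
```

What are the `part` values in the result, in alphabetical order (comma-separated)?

Arm, Gear, Nut, Widget

Base: (Widget, need=1).
Iteration 1: components of {Widget} -> Arm = 1*3 = 3, Gear = 1*2 = 2.
Iteration 2: components of {Arm,Gear} -> Nut = 2*5 = 10.
Iteration 3: no further components; recursion stops.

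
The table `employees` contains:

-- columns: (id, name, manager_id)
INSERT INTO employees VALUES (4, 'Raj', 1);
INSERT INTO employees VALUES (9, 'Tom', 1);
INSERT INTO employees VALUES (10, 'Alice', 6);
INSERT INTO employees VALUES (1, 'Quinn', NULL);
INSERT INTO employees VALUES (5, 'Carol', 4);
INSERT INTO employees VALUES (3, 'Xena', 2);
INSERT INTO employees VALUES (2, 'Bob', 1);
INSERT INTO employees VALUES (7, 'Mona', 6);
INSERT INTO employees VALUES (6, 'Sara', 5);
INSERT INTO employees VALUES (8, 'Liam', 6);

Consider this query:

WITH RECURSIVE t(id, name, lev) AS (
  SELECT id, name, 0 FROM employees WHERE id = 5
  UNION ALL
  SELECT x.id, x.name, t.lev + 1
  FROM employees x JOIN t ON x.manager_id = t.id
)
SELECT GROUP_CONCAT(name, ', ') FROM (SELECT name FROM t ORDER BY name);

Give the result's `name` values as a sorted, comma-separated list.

Alice, Carol, Liam, Mona, Sara

Base: id=5 (Carol) at lev 0.
Iteration 1: rows with manager_id in {5} -> Sara (id 6, lev 1).
Iteration 2: rows with manager_id in {6} -> Mona (id 7, lev 2), Liam (id 8, lev 2), Alice (id 10, lev 2).
Iteration 3: no rows with manager_id in {7,8,10}; recursion stops.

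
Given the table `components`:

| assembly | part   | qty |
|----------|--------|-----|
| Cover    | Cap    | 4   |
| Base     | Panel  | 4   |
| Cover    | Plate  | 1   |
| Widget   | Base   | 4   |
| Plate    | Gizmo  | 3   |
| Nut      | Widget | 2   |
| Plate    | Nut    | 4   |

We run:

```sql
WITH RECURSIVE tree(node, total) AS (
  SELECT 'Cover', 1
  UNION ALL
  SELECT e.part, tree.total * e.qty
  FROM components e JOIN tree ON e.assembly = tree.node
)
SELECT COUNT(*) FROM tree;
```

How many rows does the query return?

8

Base: (Cover, total=1).
Iteration 1: components of {Cover} -> Cap = 1*4 = 4, Plate = 1*1 = 1.
Iteration 2: components of {Cap,Plate} -> Gizmo = 1*3 = 3, Nut = 1*4 = 4.
Iteration 3: components of {Gizmo,Nut} -> Widget = 4*2 = 8.
Iteration 4: components of {Widget} -> Base = 8*4 = 32.
Iteration 5: components of {Base} -> Panel = 32*4 = 128.
Iteration 6: no further components; recursion stops.
Total rows emitted: 8.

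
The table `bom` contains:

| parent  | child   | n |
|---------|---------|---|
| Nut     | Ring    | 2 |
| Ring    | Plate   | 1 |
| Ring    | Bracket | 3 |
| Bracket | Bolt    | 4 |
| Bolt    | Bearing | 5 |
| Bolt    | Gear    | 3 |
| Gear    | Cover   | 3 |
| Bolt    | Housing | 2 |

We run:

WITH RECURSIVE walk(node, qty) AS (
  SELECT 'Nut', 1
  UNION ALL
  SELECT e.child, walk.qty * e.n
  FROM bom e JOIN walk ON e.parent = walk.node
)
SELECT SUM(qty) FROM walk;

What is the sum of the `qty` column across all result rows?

Base: (Nut, qty=1).
Iteration 1: components of {Nut} -> Ring = 1*2 = 2.
Iteration 2: components of {Ring} -> Bracket = 2*3 = 6, Plate = 2*1 = 2.
Iteration 3: components of {Bracket,Plate} -> Bolt = 6*4 = 24.
Iteration 4: components of {Bolt} -> Bearing = 24*5 = 120, Gear = 24*3 = 72, Housing = 24*2 = 48.
Iteration 5: components of {Bearing,Gear,Housing} -> Cover = 72*3 = 216.
Iteration 6: no further components; recursion stops.
SUM(qty) = 1 + 2 + 2 + 6 + 24 + 120 + 72 + 48 + 216 = 491.

491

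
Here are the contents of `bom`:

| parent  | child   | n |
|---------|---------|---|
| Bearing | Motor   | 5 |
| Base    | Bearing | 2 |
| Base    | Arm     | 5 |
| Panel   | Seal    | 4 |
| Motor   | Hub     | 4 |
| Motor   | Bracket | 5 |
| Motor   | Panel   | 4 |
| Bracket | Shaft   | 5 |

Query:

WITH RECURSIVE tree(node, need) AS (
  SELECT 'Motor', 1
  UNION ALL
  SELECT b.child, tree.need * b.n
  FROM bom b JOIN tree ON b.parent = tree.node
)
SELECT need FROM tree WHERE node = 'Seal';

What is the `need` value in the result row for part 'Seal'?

Base: (Motor, need=1).
Iteration 1: components of {Motor} -> Bracket = 1*5 = 5, Hub = 1*4 = 4, Panel = 1*4 = 4.
Iteration 2: components of {Bracket,Hub,Panel} -> Seal = 4*4 = 16, Shaft = 5*5 = 25.
Iteration 3: no further components; recursion stops.

16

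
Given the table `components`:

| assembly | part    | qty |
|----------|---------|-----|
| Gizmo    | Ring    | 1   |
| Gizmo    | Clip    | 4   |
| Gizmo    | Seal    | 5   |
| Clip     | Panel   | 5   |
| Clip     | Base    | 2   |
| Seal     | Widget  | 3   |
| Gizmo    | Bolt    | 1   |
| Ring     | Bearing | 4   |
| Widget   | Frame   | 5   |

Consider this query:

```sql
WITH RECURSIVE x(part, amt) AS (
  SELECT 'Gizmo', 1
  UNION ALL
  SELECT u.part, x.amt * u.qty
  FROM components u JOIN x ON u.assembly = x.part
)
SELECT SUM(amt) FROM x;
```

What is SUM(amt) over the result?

Base: (Gizmo, amt=1).
Iteration 1: components of {Gizmo} -> Bolt = 1*1 = 1, Clip = 1*4 = 4, Ring = 1*1 = 1, Seal = 1*5 = 5.
Iteration 2: components of {Bolt,Clip,Ring,Seal} -> Base = 4*2 = 8, Bearing = 1*4 = 4, Panel = 4*5 = 20, Widget = 5*3 = 15.
Iteration 3: components of {Base,Bearing,Panel,Widget} -> Frame = 15*5 = 75.
Iteration 4: no further components; recursion stops.
SUM(amt) = 1 + 1 + 4 + 5 + 1 + 4 + 20 + 8 + 15 + 75 = 134.

134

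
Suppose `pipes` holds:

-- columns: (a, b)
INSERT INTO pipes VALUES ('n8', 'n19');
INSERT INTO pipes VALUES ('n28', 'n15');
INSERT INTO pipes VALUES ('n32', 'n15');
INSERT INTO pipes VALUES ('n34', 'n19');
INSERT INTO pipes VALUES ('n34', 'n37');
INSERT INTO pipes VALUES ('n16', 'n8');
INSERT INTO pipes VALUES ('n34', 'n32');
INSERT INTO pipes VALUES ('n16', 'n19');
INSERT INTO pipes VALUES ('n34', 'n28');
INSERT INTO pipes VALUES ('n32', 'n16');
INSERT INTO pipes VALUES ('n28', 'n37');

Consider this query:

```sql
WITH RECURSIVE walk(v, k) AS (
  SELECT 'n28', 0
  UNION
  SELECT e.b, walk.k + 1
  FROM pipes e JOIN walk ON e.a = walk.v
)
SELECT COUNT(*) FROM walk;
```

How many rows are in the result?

3

Base: (n28, k=0).
Iteration 1: edges from {n28} -> (n15, k=1), (n37, k=1).
Iteration 2: no outgoing edges from {n15,n37}; recursion stops.
Total rows emitted: 3.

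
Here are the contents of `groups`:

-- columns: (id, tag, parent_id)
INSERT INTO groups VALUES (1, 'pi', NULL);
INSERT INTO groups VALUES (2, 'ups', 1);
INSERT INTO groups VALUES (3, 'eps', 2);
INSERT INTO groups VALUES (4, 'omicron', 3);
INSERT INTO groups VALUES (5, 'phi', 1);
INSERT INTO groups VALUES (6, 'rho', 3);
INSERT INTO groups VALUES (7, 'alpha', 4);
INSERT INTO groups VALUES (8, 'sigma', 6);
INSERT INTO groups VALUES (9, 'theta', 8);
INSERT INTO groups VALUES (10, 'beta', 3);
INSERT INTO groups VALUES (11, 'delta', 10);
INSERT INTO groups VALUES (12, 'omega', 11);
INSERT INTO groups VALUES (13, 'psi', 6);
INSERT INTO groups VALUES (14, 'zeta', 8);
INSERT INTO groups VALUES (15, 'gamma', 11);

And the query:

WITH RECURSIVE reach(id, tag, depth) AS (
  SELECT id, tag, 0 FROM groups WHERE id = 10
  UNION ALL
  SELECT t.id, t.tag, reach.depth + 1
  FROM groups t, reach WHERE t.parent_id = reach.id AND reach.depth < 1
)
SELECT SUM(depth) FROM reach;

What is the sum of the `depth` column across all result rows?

1

Base: id=10 (beta) at depth 0.
Iteration 1: rows with parent_id in {10} -> delta (id 11, depth 1).
Iteration 2: depth < 1 fails for all current rows; recursion stops.
SUM(depth) = 0 + 1 = 1.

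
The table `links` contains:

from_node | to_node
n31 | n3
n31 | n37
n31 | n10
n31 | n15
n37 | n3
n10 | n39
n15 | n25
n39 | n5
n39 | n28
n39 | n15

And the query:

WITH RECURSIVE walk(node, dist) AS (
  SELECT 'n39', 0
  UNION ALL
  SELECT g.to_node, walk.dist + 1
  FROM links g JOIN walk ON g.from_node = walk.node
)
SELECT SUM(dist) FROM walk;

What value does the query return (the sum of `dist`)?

5

Base: (n39, dist=0).
Iteration 1: edges from {n39} -> (n15, dist=1), (n28, dist=1), (n5, dist=1).
Iteration 2: edges from {n15,n28,n5} -> (n25, dist=2).
Iteration 3: no outgoing edges from {n25}; recursion stops.
SUM(dist) = 0 + 1 + 1 + 1 + 2 = 5.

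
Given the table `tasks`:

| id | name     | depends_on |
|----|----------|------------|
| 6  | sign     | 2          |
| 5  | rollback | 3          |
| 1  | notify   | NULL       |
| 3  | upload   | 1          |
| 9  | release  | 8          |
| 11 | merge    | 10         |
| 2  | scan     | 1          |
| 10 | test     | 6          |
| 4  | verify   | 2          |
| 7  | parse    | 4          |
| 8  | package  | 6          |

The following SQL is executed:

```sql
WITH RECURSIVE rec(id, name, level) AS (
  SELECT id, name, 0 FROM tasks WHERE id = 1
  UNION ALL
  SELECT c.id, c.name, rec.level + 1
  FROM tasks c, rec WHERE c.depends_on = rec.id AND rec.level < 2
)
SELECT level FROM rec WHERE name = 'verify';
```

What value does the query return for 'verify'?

2

Base: id=1 (notify) at level 0.
Iteration 1: rows with depends_on in {1} -> scan (id 2, level 1), upload (id 3, level 1).
Iteration 2: rows with depends_on in {2,3} -> verify (id 4, level 2), rollback (id 5, level 2), sign (id 6, level 2).
Iteration 3: level < 2 fails for all current rows; recursion stops.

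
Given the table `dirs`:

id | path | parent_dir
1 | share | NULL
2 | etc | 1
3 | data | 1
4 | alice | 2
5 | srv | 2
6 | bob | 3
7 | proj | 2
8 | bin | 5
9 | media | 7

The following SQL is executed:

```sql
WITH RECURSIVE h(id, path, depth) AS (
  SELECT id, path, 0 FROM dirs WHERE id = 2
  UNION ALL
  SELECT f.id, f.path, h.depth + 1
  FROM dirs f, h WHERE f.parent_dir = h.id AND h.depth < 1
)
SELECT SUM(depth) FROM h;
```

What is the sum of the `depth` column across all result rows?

Base: id=2 (etc) at depth 0.
Iteration 1: rows with parent_dir in {2} -> alice (id 4, depth 1), srv (id 5, depth 1), proj (id 7, depth 1).
Iteration 2: depth < 1 fails for all current rows; recursion stops.
SUM(depth) = 0 + 1 + 1 + 1 = 3.

3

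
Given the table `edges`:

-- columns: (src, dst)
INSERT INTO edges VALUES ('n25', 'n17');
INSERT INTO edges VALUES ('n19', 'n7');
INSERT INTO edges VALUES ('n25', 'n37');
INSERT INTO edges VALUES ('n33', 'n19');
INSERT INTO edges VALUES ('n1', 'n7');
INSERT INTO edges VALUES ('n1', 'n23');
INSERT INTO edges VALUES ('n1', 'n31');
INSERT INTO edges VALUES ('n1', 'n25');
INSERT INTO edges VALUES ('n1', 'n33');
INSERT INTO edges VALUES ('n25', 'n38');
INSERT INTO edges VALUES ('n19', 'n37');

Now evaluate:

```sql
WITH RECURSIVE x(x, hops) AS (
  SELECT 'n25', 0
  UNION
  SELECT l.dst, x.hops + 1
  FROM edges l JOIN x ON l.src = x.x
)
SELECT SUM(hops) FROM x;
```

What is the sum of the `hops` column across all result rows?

3

Base: (n25, hops=0).
Iteration 1: edges from {n25} -> (n17, hops=1), (n37, hops=1), (n38, hops=1).
Iteration 2: no outgoing edges from {n17,n37,n38}; recursion stops.
SUM(hops) = 0 + 1 + 1 + 1 = 3.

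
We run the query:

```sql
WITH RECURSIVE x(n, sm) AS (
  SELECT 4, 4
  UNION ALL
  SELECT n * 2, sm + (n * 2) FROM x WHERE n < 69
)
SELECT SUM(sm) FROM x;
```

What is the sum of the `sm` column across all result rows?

Base: n=4, sm=4.
Iteration 1: 4 < 69 holds -> n = 4 * 2 = 8, sm = 4 + 8 = 12.
Iteration 2: 8 < 69 holds -> n = 8 * 2 = 16, sm = 12 + 16 = 28.
Iteration 3: 16 < 69 holds -> n = 16 * 2 = 32, sm = 28 + 32 = 60.
Iteration 4: 32 < 69 holds -> n = 32 * 2 = 64, sm = 60 + 64 = 124.
Iteration 5: 64 < 69 holds -> n = 64 * 2 = 128, sm = 124 + 128 = 252.
Iteration 6: 128 < 69 fails; recursion stops.
SUM(sm) = 4 + 12 + 28 + 60 + 124 + 252 = 480.

480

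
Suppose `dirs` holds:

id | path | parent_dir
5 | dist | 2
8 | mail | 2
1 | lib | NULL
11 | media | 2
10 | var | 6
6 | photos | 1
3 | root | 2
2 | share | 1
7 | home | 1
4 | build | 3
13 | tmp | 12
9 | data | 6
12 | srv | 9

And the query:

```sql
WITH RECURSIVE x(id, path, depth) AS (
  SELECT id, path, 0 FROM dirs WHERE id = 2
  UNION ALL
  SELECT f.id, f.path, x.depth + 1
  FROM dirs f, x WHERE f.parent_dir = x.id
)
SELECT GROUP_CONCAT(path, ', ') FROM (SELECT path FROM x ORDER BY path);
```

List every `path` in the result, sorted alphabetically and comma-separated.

build, dist, mail, media, root, share

Base: id=2 (share) at depth 0.
Iteration 1: rows with parent_dir in {2} -> root (id 3, depth 1), dist (id 5, depth 1), mail (id 8, depth 1), media (id 11, depth 1).
Iteration 2: rows with parent_dir in {3,5,8,11} -> build (id 4, depth 2).
Iteration 3: no rows with parent_dir in {4}; recursion stops.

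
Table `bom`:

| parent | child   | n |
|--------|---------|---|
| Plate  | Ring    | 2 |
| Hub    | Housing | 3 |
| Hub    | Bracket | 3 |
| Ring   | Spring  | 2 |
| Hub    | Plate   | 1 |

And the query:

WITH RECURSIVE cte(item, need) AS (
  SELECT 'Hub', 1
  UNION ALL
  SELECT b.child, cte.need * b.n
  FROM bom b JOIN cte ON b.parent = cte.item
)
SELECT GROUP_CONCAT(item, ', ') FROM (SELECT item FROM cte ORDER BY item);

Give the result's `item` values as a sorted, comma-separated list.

Base: (Hub, need=1).
Iteration 1: components of {Hub} -> Bracket = 1*3 = 3, Housing = 1*3 = 3, Plate = 1*1 = 1.
Iteration 2: components of {Bracket,Housing,Plate} -> Ring = 1*2 = 2.
Iteration 3: components of {Ring} -> Spring = 2*2 = 4.
Iteration 4: no further components; recursion stops.

Bracket, Housing, Hub, Plate, Ring, Spring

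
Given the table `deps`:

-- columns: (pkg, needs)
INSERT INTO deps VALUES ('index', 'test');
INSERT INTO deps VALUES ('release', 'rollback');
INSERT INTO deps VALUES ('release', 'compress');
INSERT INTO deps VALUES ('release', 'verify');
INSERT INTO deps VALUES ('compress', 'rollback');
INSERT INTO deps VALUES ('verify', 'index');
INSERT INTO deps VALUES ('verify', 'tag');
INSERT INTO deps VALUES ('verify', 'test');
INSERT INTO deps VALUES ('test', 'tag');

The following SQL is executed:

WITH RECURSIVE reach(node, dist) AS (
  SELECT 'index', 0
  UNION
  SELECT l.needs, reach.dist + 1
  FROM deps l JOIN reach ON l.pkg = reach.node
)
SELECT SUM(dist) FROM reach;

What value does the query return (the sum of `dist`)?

Base: (index, dist=0).
Iteration 1: edges from {index} -> (test, dist=1).
Iteration 2: edges from {test} -> (tag, dist=2).
Iteration 3: no outgoing edges from {tag}; recursion stops.
SUM(dist) = 0 + 1 + 2 = 3.

3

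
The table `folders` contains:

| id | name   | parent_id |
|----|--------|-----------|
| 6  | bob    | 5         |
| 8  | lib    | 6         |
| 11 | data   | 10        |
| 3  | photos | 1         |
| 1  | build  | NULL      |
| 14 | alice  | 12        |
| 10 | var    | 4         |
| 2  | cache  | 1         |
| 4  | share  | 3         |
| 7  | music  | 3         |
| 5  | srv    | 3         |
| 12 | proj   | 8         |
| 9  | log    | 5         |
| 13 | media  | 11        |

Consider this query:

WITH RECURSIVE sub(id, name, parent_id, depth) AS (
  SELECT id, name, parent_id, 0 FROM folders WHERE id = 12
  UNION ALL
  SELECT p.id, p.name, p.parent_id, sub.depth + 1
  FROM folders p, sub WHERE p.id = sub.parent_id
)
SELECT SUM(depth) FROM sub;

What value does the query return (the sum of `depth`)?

15

Base: id=12 (proj), parent_id=8, depth 0.
Iteration 1: join on id=8 -> lib (id 8, parent_id=6, depth 1).
Iteration 2: join on id=6 -> bob (id 6, parent_id=5, depth 2).
Iteration 3: join on id=5 -> srv (id 5, parent_id=3, depth 3).
Iteration 4: join on id=3 -> photos (id 3, parent_id=1, depth 4).
Iteration 5: join on id=1 -> build (id 1, parent_id=NULL, depth 5).
Iteration 6: parent_id is NULL; no match; recursion stops.
SUM(depth) = 0 + 1 + 2 + 3 + 4 + 5 = 15.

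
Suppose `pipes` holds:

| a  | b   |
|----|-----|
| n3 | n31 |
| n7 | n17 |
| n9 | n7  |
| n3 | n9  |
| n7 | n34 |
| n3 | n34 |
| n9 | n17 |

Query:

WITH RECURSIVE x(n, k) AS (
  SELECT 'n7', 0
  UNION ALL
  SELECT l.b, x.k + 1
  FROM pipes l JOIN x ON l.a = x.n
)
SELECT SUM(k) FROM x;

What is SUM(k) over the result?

Base: (n7, k=0).
Iteration 1: edges from {n7} -> (n17, k=1), (n34, k=1).
Iteration 2: no outgoing edges from {n17,n34}; recursion stops.
SUM(k) = 0 + 1 + 1 = 2.

2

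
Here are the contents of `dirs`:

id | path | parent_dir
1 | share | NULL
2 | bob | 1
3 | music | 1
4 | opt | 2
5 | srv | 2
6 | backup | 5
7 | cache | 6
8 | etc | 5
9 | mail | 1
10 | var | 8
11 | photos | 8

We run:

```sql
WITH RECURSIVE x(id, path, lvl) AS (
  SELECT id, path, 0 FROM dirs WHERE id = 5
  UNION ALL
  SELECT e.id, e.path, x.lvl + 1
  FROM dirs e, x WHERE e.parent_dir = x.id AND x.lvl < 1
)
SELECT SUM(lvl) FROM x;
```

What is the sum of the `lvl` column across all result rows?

Base: id=5 (srv) at lvl 0.
Iteration 1: rows with parent_dir in {5} -> backup (id 6, lvl 1), etc (id 8, lvl 1).
Iteration 2: lvl < 1 fails for all current rows; recursion stops.
SUM(lvl) = 0 + 1 + 1 = 2.

2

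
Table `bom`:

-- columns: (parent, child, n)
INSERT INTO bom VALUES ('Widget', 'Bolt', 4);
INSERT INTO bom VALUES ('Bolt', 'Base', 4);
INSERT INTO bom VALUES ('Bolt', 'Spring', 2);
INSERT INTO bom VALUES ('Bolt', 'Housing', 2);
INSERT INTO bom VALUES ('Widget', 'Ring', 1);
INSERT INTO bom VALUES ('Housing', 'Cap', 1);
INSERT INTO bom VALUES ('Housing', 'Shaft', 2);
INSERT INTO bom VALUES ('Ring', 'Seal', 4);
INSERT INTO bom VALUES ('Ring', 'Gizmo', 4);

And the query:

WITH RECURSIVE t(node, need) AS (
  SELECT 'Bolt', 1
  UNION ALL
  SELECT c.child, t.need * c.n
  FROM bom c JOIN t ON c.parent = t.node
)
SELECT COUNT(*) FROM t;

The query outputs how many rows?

Base: (Bolt, need=1).
Iteration 1: components of {Bolt} -> Base = 1*4 = 4, Housing = 1*2 = 2, Spring = 1*2 = 2.
Iteration 2: components of {Base,Housing,Spring} -> Cap = 2*1 = 2, Shaft = 2*2 = 4.
Iteration 3: no further components; recursion stops.
Total rows emitted: 6.

6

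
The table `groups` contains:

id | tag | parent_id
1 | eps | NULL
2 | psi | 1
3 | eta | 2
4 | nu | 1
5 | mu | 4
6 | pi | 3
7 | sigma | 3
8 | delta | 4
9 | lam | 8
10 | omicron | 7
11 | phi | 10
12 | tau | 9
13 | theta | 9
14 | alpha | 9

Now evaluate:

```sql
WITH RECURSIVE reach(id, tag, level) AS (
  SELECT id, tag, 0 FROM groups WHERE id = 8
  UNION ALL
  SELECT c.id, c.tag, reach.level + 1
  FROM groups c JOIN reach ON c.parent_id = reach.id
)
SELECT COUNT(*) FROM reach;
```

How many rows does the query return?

Base: id=8 (delta) at level 0.
Iteration 1: rows with parent_id in {8} -> lam (id 9, level 1).
Iteration 2: rows with parent_id in {9} -> tau (id 12, level 2), theta (id 13, level 2), alpha (id 14, level 2).
Iteration 3: no rows with parent_id in {12,13,14}; recursion stops.
Total rows emitted: 5.

5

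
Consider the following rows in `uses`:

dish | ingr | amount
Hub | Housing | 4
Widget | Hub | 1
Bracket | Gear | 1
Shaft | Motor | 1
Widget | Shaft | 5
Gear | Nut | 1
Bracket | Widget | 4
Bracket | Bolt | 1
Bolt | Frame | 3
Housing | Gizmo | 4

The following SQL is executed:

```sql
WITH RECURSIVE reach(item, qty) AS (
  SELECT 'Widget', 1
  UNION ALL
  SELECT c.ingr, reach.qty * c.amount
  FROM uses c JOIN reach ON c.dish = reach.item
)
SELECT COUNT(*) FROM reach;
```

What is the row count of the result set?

Base: (Widget, qty=1).
Iteration 1: components of {Widget} -> Hub = 1*1 = 1, Shaft = 1*5 = 5.
Iteration 2: components of {Hub,Shaft} -> Housing = 1*4 = 4, Motor = 5*1 = 5.
Iteration 3: components of {Housing,Motor} -> Gizmo = 4*4 = 16.
Iteration 4: no further components; recursion stops.
Total rows emitted: 6.

6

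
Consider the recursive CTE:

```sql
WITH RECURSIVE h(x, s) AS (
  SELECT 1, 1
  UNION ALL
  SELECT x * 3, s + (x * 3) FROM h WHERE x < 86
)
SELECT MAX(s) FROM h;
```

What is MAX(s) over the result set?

364

Base: x=1, s=1.
Iteration 1: 1 < 86 holds -> x = 1 * 3 = 3, s = 1 + 3 = 4.
Iteration 2: 3 < 86 holds -> x = 3 * 3 = 9, s = 4 + 9 = 13.
Iteration 3: 9 < 86 holds -> x = 9 * 3 = 27, s = 13 + 27 = 40.
Iteration 4: 27 < 86 holds -> x = 27 * 3 = 81, s = 40 + 81 = 121.
Iteration 5: 81 < 86 holds -> x = 81 * 3 = 243, s = 121 + 243 = 364.
Iteration 6: 243 < 86 fails; recursion stops.
s values: 1, 4, 13, 40, 121, 364; the maximum is 364.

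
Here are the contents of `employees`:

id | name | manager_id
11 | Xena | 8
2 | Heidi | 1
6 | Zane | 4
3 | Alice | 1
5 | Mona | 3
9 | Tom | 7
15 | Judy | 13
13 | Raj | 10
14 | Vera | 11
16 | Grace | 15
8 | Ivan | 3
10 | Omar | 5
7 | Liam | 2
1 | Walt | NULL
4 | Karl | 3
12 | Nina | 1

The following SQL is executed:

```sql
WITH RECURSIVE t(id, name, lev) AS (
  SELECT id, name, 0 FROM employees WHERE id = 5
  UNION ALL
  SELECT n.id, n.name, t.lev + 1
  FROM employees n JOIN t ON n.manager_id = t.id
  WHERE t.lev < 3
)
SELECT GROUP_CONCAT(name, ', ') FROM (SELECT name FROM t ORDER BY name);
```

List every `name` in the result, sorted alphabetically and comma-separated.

Judy, Mona, Omar, Raj

Base: id=5 (Mona) at lev 0.
Iteration 1: rows with manager_id in {5} -> Omar (id 10, lev 1).
Iteration 2: rows with manager_id in {10} -> Raj (id 13, lev 2).
Iteration 3: rows with manager_id in {13} -> Judy (id 15, lev 3).
Iteration 4: lev < 3 fails for all current rows; recursion stops.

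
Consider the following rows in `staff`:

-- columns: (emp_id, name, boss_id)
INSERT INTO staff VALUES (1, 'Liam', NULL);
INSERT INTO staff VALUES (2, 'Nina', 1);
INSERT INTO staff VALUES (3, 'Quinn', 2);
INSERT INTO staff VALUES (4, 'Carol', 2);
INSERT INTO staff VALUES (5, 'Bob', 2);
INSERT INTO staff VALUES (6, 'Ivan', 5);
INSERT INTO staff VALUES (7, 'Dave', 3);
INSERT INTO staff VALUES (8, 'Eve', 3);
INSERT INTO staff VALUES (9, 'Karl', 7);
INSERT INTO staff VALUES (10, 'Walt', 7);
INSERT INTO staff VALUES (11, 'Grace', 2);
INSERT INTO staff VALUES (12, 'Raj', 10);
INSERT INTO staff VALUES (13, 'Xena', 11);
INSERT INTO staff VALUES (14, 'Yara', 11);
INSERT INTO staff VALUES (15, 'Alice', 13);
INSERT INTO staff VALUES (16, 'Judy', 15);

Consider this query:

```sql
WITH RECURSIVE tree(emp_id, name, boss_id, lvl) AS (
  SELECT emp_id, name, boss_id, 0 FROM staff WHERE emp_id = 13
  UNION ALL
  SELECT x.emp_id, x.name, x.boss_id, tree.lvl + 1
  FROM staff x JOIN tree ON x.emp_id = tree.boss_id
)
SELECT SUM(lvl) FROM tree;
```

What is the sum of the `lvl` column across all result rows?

6

Base: emp_id=13 (Xena), boss_id=11, lvl 0.
Iteration 1: join on emp_id=11 -> Grace (id 11, boss_id=2, lvl 1).
Iteration 2: join on emp_id=2 -> Nina (id 2, boss_id=1, lvl 2).
Iteration 3: join on emp_id=1 -> Liam (id 1, boss_id=NULL, lvl 3).
Iteration 4: boss_id is NULL; no match; recursion stops.
SUM(lvl) = 0 + 1 + 2 + 3 = 6.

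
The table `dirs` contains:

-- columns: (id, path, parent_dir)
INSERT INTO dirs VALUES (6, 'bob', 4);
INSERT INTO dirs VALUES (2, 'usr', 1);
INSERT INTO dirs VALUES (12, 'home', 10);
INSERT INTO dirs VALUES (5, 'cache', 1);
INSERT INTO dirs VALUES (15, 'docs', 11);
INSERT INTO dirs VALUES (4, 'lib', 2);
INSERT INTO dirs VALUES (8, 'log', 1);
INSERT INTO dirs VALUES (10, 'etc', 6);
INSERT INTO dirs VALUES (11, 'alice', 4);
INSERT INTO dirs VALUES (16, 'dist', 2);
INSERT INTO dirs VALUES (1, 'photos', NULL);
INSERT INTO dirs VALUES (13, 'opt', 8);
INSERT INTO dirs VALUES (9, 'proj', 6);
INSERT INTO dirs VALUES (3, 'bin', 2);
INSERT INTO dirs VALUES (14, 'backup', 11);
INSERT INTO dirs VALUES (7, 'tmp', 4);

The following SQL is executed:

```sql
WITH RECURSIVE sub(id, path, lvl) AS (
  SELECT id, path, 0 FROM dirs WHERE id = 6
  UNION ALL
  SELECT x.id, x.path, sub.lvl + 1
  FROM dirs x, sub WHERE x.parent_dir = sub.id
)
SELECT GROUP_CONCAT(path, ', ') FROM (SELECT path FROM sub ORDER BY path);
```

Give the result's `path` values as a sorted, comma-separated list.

Base: id=6 (bob) at lvl 0.
Iteration 1: rows with parent_dir in {6} -> proj (id 9, lvl 1), etc (id 10, lvl 1).
Iteration 2: rows with parent_dir in {9,10} -> home (id 12, lvl 2).
Iteration 3: no rows with parent_dir in {12}; recursion stops.

bob, etc, home, proj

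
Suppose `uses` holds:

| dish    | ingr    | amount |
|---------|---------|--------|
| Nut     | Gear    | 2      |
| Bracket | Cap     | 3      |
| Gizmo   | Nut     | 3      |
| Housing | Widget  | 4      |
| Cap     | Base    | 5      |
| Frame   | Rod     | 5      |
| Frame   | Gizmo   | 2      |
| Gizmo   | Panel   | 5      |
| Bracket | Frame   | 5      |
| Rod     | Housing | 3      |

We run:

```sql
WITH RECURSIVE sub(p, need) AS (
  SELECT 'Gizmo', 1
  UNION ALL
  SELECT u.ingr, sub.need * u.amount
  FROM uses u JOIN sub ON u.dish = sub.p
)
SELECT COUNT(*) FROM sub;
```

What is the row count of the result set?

4

Base: (Gizmo, need=1).
Iteration 1: components of {Gizmo} -> Nut = 1*3 = 3, Panel = 1*5 = 5.
Iteration 2: components of {Nut,Panel} -> Gear = 3*2 = 6.
Iteration 3: no further components; recursion stops.
Total rows emitted: 4.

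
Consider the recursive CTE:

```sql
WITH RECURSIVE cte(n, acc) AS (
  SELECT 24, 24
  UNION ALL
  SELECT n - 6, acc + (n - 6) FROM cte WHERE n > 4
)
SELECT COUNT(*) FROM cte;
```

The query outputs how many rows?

5

Base: n=24, acc=24.
Iteration 1: 24 > 4 holds -> n = 24 - 6 = 18, acc = 24 + 18 = 42.
Iteration 2: 18 > 4 holds -> n = 18 - 6 = 12, acc = 42 + 12 = 54.
Iteration 3: 12 > 4 holds -> n = 12 - 6 = 6, acc = 54 + 6 = 60.
Iteration 4: 6 > 4 holds -> n = 6 - 6 = 0, acc = 60 + 0 = 60.
Iteration 5: 0 > 4 fails; recursion stops.
Total rows emitted: 5.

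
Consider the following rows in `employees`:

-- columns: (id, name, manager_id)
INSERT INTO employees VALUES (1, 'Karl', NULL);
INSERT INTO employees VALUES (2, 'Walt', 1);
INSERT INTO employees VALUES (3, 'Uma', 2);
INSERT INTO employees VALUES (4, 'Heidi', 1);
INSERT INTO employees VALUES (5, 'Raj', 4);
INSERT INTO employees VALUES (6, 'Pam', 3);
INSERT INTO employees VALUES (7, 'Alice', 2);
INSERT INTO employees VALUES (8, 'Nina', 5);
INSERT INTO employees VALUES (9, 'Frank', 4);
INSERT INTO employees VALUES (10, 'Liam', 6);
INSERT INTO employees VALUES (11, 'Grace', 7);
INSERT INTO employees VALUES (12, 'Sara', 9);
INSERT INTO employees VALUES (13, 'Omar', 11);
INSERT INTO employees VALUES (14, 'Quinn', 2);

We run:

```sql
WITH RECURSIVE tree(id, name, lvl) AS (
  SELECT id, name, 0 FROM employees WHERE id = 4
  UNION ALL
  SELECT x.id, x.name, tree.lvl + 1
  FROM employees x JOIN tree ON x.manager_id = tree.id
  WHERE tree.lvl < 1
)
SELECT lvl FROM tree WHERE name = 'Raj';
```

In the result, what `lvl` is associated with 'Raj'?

1

Base: id=4 (Heidi) at lvl 0.
Iteration 1: rows with manager_id in {4} -> Raj (id 5, lvl 1), Frank (id 9, lvl 1).
Iteration 2: lvl < 1 fails for all current rows; recursion stops.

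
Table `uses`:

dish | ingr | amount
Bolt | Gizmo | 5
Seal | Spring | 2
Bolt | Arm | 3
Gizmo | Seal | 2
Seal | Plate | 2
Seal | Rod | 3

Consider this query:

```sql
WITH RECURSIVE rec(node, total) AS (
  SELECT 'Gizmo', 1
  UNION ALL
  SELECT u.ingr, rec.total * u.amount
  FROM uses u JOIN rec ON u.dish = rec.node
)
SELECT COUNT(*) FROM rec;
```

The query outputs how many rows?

Base: (Gizmo, total=1).
Iteration 1: components of {Gizmo} -> Seal = 1*2 = 2.
Iteration 2: components of {Seal} -> Plate = 2*2 = 4, Rod = 2*3 = 6, Spring = 2*2 = 4.
Iteration 3: no further components; recursion stops.
Total rows emitted: 5.

5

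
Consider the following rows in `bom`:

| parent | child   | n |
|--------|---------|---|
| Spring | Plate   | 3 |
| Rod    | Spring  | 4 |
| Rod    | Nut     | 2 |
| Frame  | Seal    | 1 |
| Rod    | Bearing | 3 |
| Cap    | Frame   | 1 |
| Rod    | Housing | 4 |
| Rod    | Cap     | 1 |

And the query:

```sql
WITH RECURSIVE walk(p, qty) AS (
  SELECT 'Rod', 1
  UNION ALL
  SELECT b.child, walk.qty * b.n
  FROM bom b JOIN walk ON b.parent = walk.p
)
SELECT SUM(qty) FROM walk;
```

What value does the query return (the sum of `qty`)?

Base: (Rod, qty=1).
Iteration 1: components of {Rod} -> Bearing = 1*3 = 3, Cap = 1*1 = 1, Housing = 1*4 = 4, Nut = 1*2 = 2, Spring = 1*4 = 4.
Iteration 2: components of {Bearing,Cap,Housing,Nut,Spring} -> Frame = 1*1 = 1, Plate = 4*3 = 12.
Iteration 3: components of {Frame,Plate} -> Seal = 1*1 = 1.
Iteration 4: no further components; recursion stops.
SUM(qty) = 1 + 1 + 2 + 4 + 3 + 4 + 1 + 12 + 1 = 29.

29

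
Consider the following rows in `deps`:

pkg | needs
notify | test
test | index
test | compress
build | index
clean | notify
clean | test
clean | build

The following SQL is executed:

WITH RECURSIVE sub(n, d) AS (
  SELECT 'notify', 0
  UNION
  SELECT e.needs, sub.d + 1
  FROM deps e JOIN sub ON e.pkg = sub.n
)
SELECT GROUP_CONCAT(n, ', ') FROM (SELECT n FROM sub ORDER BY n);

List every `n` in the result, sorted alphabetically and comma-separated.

compress, index, notify, test

Base: (notify, d=0).
Iteration 1: edges from {notify} -> (test, d=1).
Iteration 2: edges from {test} -> (compress, d=2), (index, d=2).
Iteration 3: no outgoing edges from {compress,index}; recursion stops.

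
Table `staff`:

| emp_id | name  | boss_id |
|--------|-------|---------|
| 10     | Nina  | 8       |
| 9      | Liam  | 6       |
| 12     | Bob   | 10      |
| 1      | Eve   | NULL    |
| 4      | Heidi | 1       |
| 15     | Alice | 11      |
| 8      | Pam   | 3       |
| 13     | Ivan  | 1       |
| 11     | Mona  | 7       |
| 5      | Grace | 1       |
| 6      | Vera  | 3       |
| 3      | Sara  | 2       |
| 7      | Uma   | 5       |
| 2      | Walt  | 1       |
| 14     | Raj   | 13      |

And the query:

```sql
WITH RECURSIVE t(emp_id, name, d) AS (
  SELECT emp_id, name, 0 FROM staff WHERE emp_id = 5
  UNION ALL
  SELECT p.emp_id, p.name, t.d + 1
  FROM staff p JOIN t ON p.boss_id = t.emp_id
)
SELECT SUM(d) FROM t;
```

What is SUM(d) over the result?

6

Base: emp_id=5 (Grace) at d 0.
Iteration 1: rows with boss_id in {5} -> Uma (id 7, d 1).
Iteration 2: rows with boss_id in {7} -> Mona (id 11, d 2).
Iteration 3: rows with boss_id in {11} -> Alice (id 15, d 3).
Iteration 4: no rows with boss_id in {15}; recursion stops.
SUM(d) = 0 + 1 + 2 + 3 = 6.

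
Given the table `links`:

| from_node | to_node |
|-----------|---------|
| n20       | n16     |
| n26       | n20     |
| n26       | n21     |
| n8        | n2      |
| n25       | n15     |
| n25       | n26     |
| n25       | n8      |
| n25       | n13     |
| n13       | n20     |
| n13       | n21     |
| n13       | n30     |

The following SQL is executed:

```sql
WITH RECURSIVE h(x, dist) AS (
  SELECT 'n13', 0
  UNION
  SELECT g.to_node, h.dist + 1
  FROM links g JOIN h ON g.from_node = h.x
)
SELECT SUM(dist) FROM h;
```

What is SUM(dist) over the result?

Base: (n13, dist=0).
Iteration 1: edges from {n13} -> (n20, dist=1), (n21, dist=1), (n30, dist=1).
Iteration 2: edges from {n20,n21,n30} -> (n16, dist=2).
Iteration 3: no outgoing edges from {n16}; recursion stops.
SUM(dist) = 0 + 1 + 1 + 1 + 2 = 5.

5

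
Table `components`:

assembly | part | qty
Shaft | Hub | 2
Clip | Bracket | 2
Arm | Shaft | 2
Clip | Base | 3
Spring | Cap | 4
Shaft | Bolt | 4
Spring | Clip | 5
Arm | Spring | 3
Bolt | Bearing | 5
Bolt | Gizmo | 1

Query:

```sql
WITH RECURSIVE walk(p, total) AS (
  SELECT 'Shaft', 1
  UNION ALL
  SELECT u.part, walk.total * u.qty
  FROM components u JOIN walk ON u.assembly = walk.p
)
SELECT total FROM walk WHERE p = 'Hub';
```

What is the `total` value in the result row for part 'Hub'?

2

Base: (Shaft, total=1).
Iteration 1: components of {Shaft} -> Bolt = 1*4 = 4, Hub = 1*2 = 2.
Iteration 2: components of {Bolt,Hub} -> Bearing = 4*5 = 20, Gizmo = 4*1 = 4.
Iteration 3: no further components; recursion stops.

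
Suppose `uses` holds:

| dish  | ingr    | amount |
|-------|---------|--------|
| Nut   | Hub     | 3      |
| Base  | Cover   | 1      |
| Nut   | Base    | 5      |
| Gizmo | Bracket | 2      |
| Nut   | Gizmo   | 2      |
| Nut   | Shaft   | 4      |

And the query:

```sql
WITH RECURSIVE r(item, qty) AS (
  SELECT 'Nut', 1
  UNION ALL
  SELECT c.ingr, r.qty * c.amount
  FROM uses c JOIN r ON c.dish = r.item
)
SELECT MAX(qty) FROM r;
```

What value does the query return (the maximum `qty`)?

Base: (Nut, qty=1).
Iteration 1: components of {Nut} -> Base = 1*5 = 5, Gizmo = 1*2 = 2, Hub = 1*3 = 3, Shaft = 1*4 = 4.
Iteration 2: components of {Base,Gizmo,Hub,Shaft} -> Bracket = 2*2 = 4, Cover = 5*1 = 5.
Iteration 3: no further components; recursion stops.
qty values: 1, 2, 5, 4, 3, 4, 5; the maximum is 5.

5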